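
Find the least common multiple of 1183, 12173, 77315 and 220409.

411416541445

lcm(1183, 12173) = 1183·12173/gcd = 14400659/7 = 2057237
lcm(2057237, 77315) = 2057237·77315/gcd = 159055278655/329 = 483450695
lcm(483450695, 220409) = 483450695·220409/gcd = 106556884234255/259 = 411416541445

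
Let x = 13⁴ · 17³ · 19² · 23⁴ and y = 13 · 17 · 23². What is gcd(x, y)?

116909

min exponent per shared prime: 13 · 17 · 23² = 116909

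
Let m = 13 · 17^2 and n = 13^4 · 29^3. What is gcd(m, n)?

13

min exponent per shared prime: 13 = 13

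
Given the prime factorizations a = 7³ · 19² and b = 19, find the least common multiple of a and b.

max exponent per prime: 7³ · 19² = 123823

123823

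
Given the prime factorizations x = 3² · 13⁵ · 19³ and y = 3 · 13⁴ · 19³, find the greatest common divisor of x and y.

587699697

min exponent per shared prime: 3 · 13⁴ · 19³ = 587699697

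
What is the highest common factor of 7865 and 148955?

5

7865 = 5 · 11² · 13
148955 = 5 · 31³
Common: 5 = 5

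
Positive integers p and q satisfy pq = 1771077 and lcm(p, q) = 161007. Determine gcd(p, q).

11

From gcd × lcm = pq: gcd = 1771077 / 161007 = 11.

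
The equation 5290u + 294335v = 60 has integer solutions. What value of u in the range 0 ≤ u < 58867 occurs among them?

Reduce mod 294335: 5290u ≡ 60 (mod 294335). With g = gcd(5290, 294335) = 5 dividing 60, divide through: 1058u ≡ 12 (mod 58867).
Since gcd(1058, 58867) = 1, u ≡ 12·(1058)⁻¹ ≡ 5564 (mod 58867). Smallest non-negative: 5564.

5564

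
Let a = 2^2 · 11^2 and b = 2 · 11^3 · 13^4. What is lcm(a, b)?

max exponent per prime: 2^2 · 11^3 · 13^4 = 152058764

152058764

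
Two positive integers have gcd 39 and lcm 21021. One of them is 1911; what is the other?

a·b = gcd·lcm = 39·21021 = 819819, so b = 819819/1911 = 429.

429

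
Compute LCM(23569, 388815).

gcd first: 388815 = 16·23569 + 11711; 23569 = 2·11711 + 147; 11711 = 79·147 + 98; 147 = 1·98 + 49; 98 = 2·49 + 0 → gcd = 49
lcm = 23569·388815/gcd = 9163980735/49 = 187020015

187020015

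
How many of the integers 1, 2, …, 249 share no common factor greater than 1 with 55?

Prime factors of 55: 5, 11. Count integers ≤ 249 divisible by none of them.
By inclusion–exclusion: 249 − ⌊249/5⌋ − ⌊249/11⌋ + ⌊249/55⌋ = 182.

182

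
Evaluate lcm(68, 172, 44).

32164

68 = 2² · 17; 172 = 2² · 43; 44 = 2² · 11
lcm takes max exponent of each prime: 2² · 11 · 17 · 43 = 32164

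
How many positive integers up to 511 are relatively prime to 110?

187

110 = 2·5·11. Inclusion–exclusion on these primes:
511 − ⌊511/2⌋ − ⌊511/5⌋ − ⌊511/11⌋ + ⌊511/10⌋ + ⌊511/22⌋ + ⌊511/55⌋ − ⌊511/110⌋ = 187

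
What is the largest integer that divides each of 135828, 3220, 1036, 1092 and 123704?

gcd(135828, 3220): 135828 = 42·3220 + 588; 3220 = 5·588 + 280; 588 = 2·280 + 28; 280 = 10·28 + 0 → 28
gcd(28, 1036): 1036 = 37·28 + 0 → 28
gcd(28, 1092): 1092 = 39·28 + 0 → 28
gcd(28, 123704): 123704 = 4418·28 + 0 → 28

28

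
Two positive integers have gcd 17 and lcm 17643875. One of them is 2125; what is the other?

Using mn = gcd(m,n)·lcm(m,n) = 17·17643875 = 299945875, we get n = 299945875/2125 = 141151.

141151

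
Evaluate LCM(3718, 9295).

18590

3718 = 2 · 11 · 13²; 9295 = 5 · 11 · 13²
max exponents: 2 · 5 · 11 · 13² = 18590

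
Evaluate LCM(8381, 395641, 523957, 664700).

8381 = 17² · 29; 395641 = 17² · 37²; 523957 = 7² · 17² · 37; 664700 = 2² · 5² · 17² · 23
lcm takes max exponent of each prime: 2² · 5² · 7² · 17² · 23 · 29 · 37² = 1293073480300

1293073480300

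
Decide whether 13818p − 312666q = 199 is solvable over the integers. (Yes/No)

No

gcd(13818, 312666): 312666 = 22·13818 + 8670; 13818 = 1·8670 + 5148; 8670 = 1·5148 + 3522; 5148 = 1·3522 + 1626; 3522 = 2·1626 + 270; 1626 = 6·270 + 6; 270 = 45·6 + 0 → 6
6 does not divide 199, so a solution does not exist.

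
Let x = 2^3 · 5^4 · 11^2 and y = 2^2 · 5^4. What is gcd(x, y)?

2500

min exponent per shared prime: 2^2 · 5^4 = 2500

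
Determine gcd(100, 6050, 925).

25

gcd(100, 6050): 6050 = 60·100 + 50; 100 = 2·50 + 0 → 50
gcd(50, 925): 925 = 18·50 + 25; 50 = 2·25 + 0 → 25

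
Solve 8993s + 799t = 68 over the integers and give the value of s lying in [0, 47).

16

Reduce mod 799: 8993s ≡ 68 (mod 799). With g = gcd(8993, 799) = 17 dividing 68, divide through: 529s ≡ 4 (mod 47).
Since gcd(529, 47) = 1, s ≡ 4·(529)⁻¹ ≡ 16 (mod 47). Smallest non-negative: 16.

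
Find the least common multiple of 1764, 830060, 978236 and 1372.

5326495020

lcm(1764, 830060) = 1764·830060/gcd = 1464225840/196 = 7470540
lcm(7470540, 978236) = 7470540·978236/gcd = 7307951167440/1372 = 5326495020
lcm(5326495020, 1372) = 5326495020·1372/gcd = 7307951167440/1372 = 5326495020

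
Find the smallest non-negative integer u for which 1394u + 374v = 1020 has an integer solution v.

1

gcd(1394, 374) = 34 (Euclid: 1394 = 3·374 + 272; 374 = 1·272 + 102; 272 = 2·102 + 68; 102 = 1·68 + 34; 68 = 2·34 + 0), and 34 | 1020.
Extended Euclid: 1394·(-4) + 374·(15) = 34. Scale by 30: u₀ = -120.
General solution u = u₀ + 11t; reducing mod 11 gives u = 1 (and v = -1).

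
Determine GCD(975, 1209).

39

975 = 3 · 5² · 13
1209 = 3 · 13 · 31
Common: 3 · 13 = 39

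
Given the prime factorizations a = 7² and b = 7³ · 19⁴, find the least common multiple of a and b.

max exponent per prime: 7³ · 19⁴ = 44700103

44700103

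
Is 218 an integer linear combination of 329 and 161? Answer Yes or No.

No

gcd(329, 161): 329 = 2·161 + 7; 161 = 23·7 + 0 → 7
7 does not divide 218, so a solution does not exist.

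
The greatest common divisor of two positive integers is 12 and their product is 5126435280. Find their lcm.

Since gcd(p,q)·lcm(p,q) = pq, lcm = 5126435280/12 = 427202940.

427202940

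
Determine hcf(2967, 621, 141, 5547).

3

2967 = 3 · 23 · 43; 621 = 3³ · 23; 141 = 3 · 47; 5547 = 3 · 43²
gcd takes min exponent of each prime: 3 = 3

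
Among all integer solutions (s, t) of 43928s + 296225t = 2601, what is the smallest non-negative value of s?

317

Euclid: 296225 = 6·43928 + 32657; 43928 = 1·32657 + 11271; 32657 = 2·11271 + 10115; 11271 = 1·10115 + 1156; 10115 = 8·1156 + 867; 1156 = 1·867 + 289; 867 = 3·289 + 0 → gcd = 289; 2601 = 289·9.
Back-substitution yields 43928·(263) + 296225·(-39) = 289, so one solution is s = 263·9 = 2367, t = -39·9 = -351.
Solutions in s differ by 296225/289 = 1025; the one in [0, 1025) is 2367 mod 1025 = 317.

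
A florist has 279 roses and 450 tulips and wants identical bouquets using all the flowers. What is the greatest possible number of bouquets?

9

Euclid: 450 = 1·279 + 171; 279 = 1·171 + 108; 171 = 1·108 + 63; 108 = 1·63 + 45; 63 = 1·45 + 18; 45 = 2·18 + 9; 18 = 2·9 + 0. Last nonzero remainder: 9.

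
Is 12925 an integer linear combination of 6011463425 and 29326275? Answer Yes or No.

Yes

By Bézout, 6011463425x − 29326275y = 12925 has integer solutions iff gcd(6011463425, 29326275) | 12925.
Euclid: 6011463425 = 204·29326275 + 28903325; 29326275 = 1·28903325 + 422950; 28903325 = 68·422950 + 142725; 422950 = 2·142725 + 137500; 142725 = 1·137500 + 5225; 137500 = 26·5225 + 1650; 5225 = 3·1650 + 275; 1650 = 6·275 + 0. gcd = 275; 12925 mod 275 = 0. Yes.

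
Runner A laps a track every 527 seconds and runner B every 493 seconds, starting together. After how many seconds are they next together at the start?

527 = 17 · 31; 493 = 17 · 29
max exponents: 17 · 29 · 31 = 15283

15283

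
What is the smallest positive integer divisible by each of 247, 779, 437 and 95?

lcm(247, 779) = 247·779/gcd = 192413/19 = 10127
lcm(10127, 437) = 10127·437/gcd = 4425499/19 = 232921
lcm(232921, 95) = 232921·95/gcd = 22127495/19 = 1164605

1164605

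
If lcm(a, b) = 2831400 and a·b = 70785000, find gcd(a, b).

From gcd × lcm = ab: gcd = 70785000 / 2831400 = 25.

25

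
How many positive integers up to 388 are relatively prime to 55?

283

Prime factors of 55: 5, 11. Count integers ≤ 388 divisible by none of them.
By inclusion–exclusion: 388 − ⌊388/5⌋ − ⌊388/11⌋ + ⌊388/55⌋ = 283.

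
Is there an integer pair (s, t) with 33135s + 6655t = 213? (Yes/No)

By Bézout, 33135s + 6655t = 213 has integer solutions iff gcd(33135, 6655) | 213.
Euclid: 33135 = 4·6655 + 6515; 6655 = 1·6515 + 140; 6515 = 46·140 + 75; 140 = 1·75 + 65; 75 = 1·65 + 10; 65 = 6·10 + 5; 10 = 2·5 + 0. gcd = 5; 213 mod 5 = 3. No.

No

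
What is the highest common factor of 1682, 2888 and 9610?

gcd(1682, 2888): 2888 = 1·1682 + 1206; 1682 = 1·1206 + 476; 1206 = 2·476 + 254; 476 = 1·254 + 222; 254 = 1·222 + 32; 222 = 6·32 + 30; 32 = 1·30 + 2; 30 = 15·2 + 0 → 2
gcd(2, 9610): 9610 = 4805·2 + 0 → 2

2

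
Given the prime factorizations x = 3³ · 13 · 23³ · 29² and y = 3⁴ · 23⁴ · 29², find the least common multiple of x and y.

247819633893

max exponent per prime: 3⁴ · 13 · 23⁴ · 29² = 247819633893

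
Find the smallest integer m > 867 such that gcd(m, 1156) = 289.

1445

gcd(m, 1156) = 289 forces 289 | m; write m = 289s. Then gcd(289s, 289·4) = 289·gcd(s, 4), so need gcd(s, 4) = 1.
289s > 867 gives s ≥ 4. The least s ≥ 4 coprime to 4 is 5, so m = 289·5 = 1445.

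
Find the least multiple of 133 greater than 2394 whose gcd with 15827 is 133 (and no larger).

2527

15827 = 133·119. Any x with gcd(x, 15827) = 133 is a multiple of 133, say 133s, with s coprime to 119.
Need s > 2394/133, so s ≥ 19. First s ≥ 19 with gcd(s, 119) = 1 is s = 19. Thus x = 133·19 = 2527.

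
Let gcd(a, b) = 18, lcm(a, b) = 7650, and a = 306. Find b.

450

Using ab = gcd(a,b)·lcm(a,b) = 18·7650 = 137700, we get b = 137700/306 = 450.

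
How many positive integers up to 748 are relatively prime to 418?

418 = 2·11·19. Inclusion–exclusion on these primes:
748 − ⌊748/2⌋ − ⌊748/11⌋ − ⌊748/19⌋ + ⌊748/22⌋ + ⌊748/38⌋ + ⌊748/209⌋ − ⌊748/418⌋ = 322

322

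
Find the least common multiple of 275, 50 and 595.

65450

275 = 5² · 11; 50 = 2 · 5²; 595 = 5 · 7 · 17
lcm takes max exponent of each prime: 2 · 5² · 7 · 11 · 17 = 65450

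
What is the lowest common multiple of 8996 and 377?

260884

8996 = 2² · 13 · 173; 377 = 13 · 29
max exponents: 2² · 13 · 29 · 173 = 260884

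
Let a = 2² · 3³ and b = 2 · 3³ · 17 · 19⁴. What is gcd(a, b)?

54

min exponent per shared prime: 2 · 3³ = 54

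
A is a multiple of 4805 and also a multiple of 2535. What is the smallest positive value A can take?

2436135

gcd first: 4805 = 1·2535 + 2270; 2535 = 1·2270 + 265; 2270 = 8·265 + 150; 265 = 1·150 + 115; 150 = 1·115 + 35; 115 = 3·35 + 10; 35 = 3·10 + 5; 10 = 2·5 + 0 → gcd = 5
lcm = 4805·2535/gcd = 12180675/5 = 2436135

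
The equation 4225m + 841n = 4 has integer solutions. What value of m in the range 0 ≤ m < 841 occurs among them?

Euclid: 4225 = 5·841 + 20; 841 = 42·20 + 1; 20 = 20·1 + 0 → gcd = 1; 4 = 1·4.
Back-substitution yields 4225·(-42) + 841·(211) = 1, so one solution is m = -42·4 = -168, n = 211·4 = 844.
Solutions in m differ by 841/1 = 841; the one in [0, 841) is -168 mod 841 = 673.

673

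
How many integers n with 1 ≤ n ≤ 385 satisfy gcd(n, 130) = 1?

142

Prime factors of 130: 2, 5, 13. Count integers ≤ 385 divisible by none of them.
By inclusion–exclusion: 385 − ⌊385/2⌋ − ⌊385/5⌋ − ⌊385/13⌋ + ⌊385/10⌋ + ⌊385/26⌋ + ⌊385/65⌋ − ⌊385/130⌋ = 142.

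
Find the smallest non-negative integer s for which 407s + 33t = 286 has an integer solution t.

Reduce mod 33: 407s ≡ 286 (mod 33). With g = gcd(407, 33) = 11 dividing 286, divide through: 37s ≡ 26 (mod 3).
Since gcd(37, 3) = 1, s ≡ 26·(37)⁻¹ ≡ 2 (mod 3). Smallest non-negative: 2.

2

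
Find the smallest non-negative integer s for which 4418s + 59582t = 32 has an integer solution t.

gcd(4418, 59582) = 2 (Euclid: 59582 = 13·4418 + 2148; 4418 = 2·2148 + 122; 2148 = 17·122 + 74; 122 = 1·74 + 48; 74 = 1·48 + 26; 48 = 1·26 + 22; 26 = 1·22 + 4; 22 = 5·4 + 2; 4 = 2·2 + 0), and 2 | 32.
Extended Euclid: 4418·(13675) + 59582·(-1014) = 2. Scale by 16: s₀ = 218800.
General solution s = s₀ + 29791k; reducing mod 29791 gives s = 10263 (and t = -761).

10263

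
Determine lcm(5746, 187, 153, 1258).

21047598

lcm(5746, 187) = 5746·187/gcd = 1074502/17 = 63206
lcm(63206, 153) = 63206·153/gcd = 9670518/17 = 568854
lcm(568854, 1258) = 568854·1258/gcd = 715618332/34 = 21047598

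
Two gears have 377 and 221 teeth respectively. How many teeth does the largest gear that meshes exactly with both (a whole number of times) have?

13

Euclid: 377 = 1·221 + 156; 221 = 1·156 + 65; 156 = 2·65 + 26; 65 = 2·26 + 13; 26 = 2·13 + 0. Last nonzero remainder: 13.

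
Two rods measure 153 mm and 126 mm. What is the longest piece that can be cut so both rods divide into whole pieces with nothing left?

153 = 3² · 17
126 = 2 · 3² · 7
Common: 3² = 9

9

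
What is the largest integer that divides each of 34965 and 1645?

34965 = 3³ · 5 · 7 · 37
1645 = 5 · 7 · 47
Common: 5 · 7 = 35

35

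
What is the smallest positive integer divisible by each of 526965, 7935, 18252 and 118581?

lcm(526965, 7935) = 526965·7935/gcd = 4181467275/15 = 278764485
lcm(278764485, 18252) = 278764485·18252/gcd = 5088009380220/3 = 1696003126740
lcm(1696003126740, 118581) = 1696003126740·118581/gcd = 201113746771955940/3 = 67037915590651980

67037915590651980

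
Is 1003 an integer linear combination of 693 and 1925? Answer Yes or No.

No

gcd(693, 1925): 1925 = 2·693 + 539; 693 = 1·539 + 154; 539 = 3·154 + 77; 154 = 2·77 + 0 → 77
77 does not divide 1003, so a solution does not exist.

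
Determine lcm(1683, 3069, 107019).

1683 = 3² · 11 · 17; 3069 = 3² · 11 · 31; 107019 = 3² · 11 · 23 · 47
lcm takes max exponent of each prime: 3² · 11 · 17 · 23 · 31 · 47 = 56399013

56399013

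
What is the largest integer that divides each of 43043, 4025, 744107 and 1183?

7

43043 = 7 · 11 · 13 · 43; 4025 = 5² · 7 · 23; 744107 = 7 · 13² · 17 · 37; 1183 = 7 · 13²
gcd takes min exponent of each prime: 7 = 7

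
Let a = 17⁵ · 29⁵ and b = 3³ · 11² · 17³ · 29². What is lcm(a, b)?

max exponent per prime: 3³ · 11² · 17⁵ · 29⁵ = 95144509352759031

95144509352759031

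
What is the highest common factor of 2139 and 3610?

2139 = 3 · 23 · 31
3610 = 2 · 5 · 19²
Common: 1 = 1

1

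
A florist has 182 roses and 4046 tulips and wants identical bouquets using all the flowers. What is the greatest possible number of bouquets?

14

182 = 2 · 7 · 13
4046 = 2 · 7 · 17²
Common: 2 · 7 = 14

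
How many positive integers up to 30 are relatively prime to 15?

16

Prime factors of 15: 3, 5. Count integers ≤ 30 divisible by none of them.
By inclusion–exclusion: 30 − ⌊30/3⌋ − ⌊30/5⌋ + ⌊30/15⌋ = 16.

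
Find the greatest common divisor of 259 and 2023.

259 = 7 · 37
2023 = 7 · 17²
Common: 7 = 7

7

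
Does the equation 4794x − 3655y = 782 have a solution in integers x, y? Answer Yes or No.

Yes

gcd(4794, 3655): 4794 = 1·3655 + 1139; 3655 = 3·1139 + 238; 1139 = 4·238 + 187; 238 = 1·187 + 51; 187 = 3·51 + 34; 51 = 1·34 + 17; 34 = 2·17 + 0 → 17
17 divides 782, so a solution exists.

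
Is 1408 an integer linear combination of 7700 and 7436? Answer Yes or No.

Yes

gcd(7700, 7436): 7700 = 1·7436 + 264; 7436 = 28·264 + 44; 264 = 6·44 + 0 → 44
44 divides 1408, so a solution exists.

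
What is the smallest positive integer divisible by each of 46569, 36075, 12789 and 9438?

46569 = 3 · 19² · 43; 36075 = 3 · 5² · 13 · 37; 12789 = 3² · 7² · 29; 9438 = 2 · 3 · 11² · 13
lcm takes max exponent of each prime: 2 · 3² · 5² · 7² · 11² · 13 · 19² · 29 · 37 · 43 = 577713738952350

577713738952350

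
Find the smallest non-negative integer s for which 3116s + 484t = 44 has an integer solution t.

Reduce mod 484: 3116s ≡ 44 (mod 484). With g = gcd(3116, 484) = 4 dividing 44, divide through: 779s ≡ 11 (mod 121).
Since gcd(779, 121) = 1, s ≡ 11·(779)⁻¹ ≡ 55 (mod 121). Smallest non-negative: 55.

55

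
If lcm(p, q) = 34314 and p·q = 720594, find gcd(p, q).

gcd·lcm = product, so gcd = 720594/34314 = 21.

21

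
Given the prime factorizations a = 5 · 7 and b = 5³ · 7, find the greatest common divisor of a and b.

min exponent per shared prime: 5 · 7 = 35

35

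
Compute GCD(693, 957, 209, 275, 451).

gcd(693, 957): 957 = 1·693 + 264; 693 = 2·264 + 165; 264 = 1·165 + 99; 165 = 1·99 + 66; 99 = 1·66 + 33; 66 = 2·33 + 0 → 33
gcd(33, 209): 209 = 6·33 + 11; 33 = 3·11 + 0 → 11
gcd(11, 275): 275 = 25·11 + 0 → 11
gcd(11, 451): 451 = 41·11 + 0 → 11

11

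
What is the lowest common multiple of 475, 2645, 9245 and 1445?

475 = 5² · 19; 2645 = 5 · 23²; 9245 = 5 · 43²; 1445 = 5 · 17²
lcm takes max exponent of each prime: 5² · 17² · 19 · 23² · 43² = 134271560275

134271560275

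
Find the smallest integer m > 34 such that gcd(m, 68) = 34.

gcd(m, 68) = 34 forces 34 | m; write m = 34s. Then gcd(34s, 34·2) = 34·gcd(s, 2), so need gcd(s, 2) = 1.
34s > 34 gives s ≥ 2. The least s ≥ 2 coprime to 2 is 3, so m = 34·3 = 102.

102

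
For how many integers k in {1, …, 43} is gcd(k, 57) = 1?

Prime factors of 57: 3, 19. Count integers ≤ 43 divisible by none of them.
By inclusion–exclusion: 43 − ⌊43/3⌋ − ⌊43/19⌋ + ⌊43/57⌋ = 27.

27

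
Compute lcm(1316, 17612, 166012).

lcm(1316, 17612) = 1316·17612/gcd = 23177392/28 = 827764
lcm(827764, 166012) = 827764·166012/gcd = 137418757168/28 = 4907812756

4907812756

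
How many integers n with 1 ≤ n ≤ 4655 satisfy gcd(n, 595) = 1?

Prime factors of 595: 5, 7, 17. Count integers ≤ 4655 divisible by none of them.
By inclusion–exclusion: 4655 − ⌊4655/5⌋ − ⌊4655/7⌋ − ⌊4655/17⌋ + ⌊4655/35⌋ + ⌊4655/85⌋ + ⌊4655/119⌋ − ⌊4655/595⌋ = 3005.

3005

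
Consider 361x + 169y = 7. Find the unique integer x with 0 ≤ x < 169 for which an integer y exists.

Euclid: 361 = 2·169 + 23; 169 = 7·23 + 8; 23 = 2·8 + 7; 8 = 1·7 + 1; 7 = 7·1 + 0 → gcd = 1; 7 = 1·7.
Back-substitution yields 361·(-22) + 169·(47) = 1, so one solution is x = -22·7 = -154, y = 47·7 = 329.
Solutions in x differ by 169/1 = 169; the one in [0, 169) is -154 mod 169 = 15.

15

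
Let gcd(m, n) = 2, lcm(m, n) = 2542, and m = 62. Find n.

82

m·n = gcd·lcm = 2·2542 = 5084, so n = 5084/62 = 82.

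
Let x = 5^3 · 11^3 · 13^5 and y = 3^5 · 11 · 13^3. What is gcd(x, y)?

24167

min exponent per shared prime: 11 · 13^3 = 24167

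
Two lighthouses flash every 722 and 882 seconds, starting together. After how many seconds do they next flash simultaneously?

318402

722 = 2 · 19²; 882 = 2 · 3² · 7²
max exponents: 2 · 3² · 7² · 19² = 318402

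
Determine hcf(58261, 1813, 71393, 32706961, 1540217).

49

gcd(58261, 1813): 58261 = 32·1813 + 245; 1813 = 7·245 + 98; 245 = 2·98 + 49; 98 = 2·49 + 0 → 49
gcd(49, 71393): 71393 = 1457·49 + 0 → 49
gcd(49, 32706961): 32706961 = 667489·49 + 0 → 49
gcd(49, 1540217): 1540217 = 31433·49 + 0 → 49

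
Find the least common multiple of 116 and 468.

13572

gcd first: 468 = 4·116 + 4; 116 = 29·4 + 0 → gcd = 4
lcm = 116·468/gcd = 54288/4 = 13572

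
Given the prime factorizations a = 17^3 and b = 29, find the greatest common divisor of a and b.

1

min exponent per shared prime: (none) = 1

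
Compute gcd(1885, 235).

Euclid: 1885 = 8·235 + 5; 235 = 47·5 + 0. Last nonzero remainder: 5.

5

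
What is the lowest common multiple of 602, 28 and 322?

27692

lcm(602, 28) = 602·28/gcd = 16856/14 = 1204
lcm(1204, 322) = 1204·322/gcd = 387688/14 = 27692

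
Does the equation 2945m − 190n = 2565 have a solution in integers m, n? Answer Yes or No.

gcd(2945, 190): 2945 = 15·190 + 95; 190 = 2·95 + 0 → 95
95 divides 2565, so a solution exists.

Yes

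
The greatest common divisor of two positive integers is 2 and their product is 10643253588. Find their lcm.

gcd·lcm = product, so lcm = 10643253588/2 = 5321626794.

5321626794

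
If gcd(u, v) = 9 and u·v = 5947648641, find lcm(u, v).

gcd·lcm = product, so lcm = 5947648641/9 = 660849849.

660849849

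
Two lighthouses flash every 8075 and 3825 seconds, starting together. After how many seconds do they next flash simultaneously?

8075 = 5² · 17 · 19; 3825 = 3² · 5² · 17
max exponents: 3² · 5² · 17 · 19 = 72675

72675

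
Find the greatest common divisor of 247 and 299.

Euclid: 299 = 1·247 + 52; 247 = 4·52 + 39; 52 = 1·39 + 13; 39 = 3·13 + 0. Last nonzero remainder: 13.

13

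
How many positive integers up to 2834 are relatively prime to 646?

646 = 2·17·19. Inclusion–exclusion on these primes:
2834 − ⌊2834/2⌋ − ⌊2834/17⌋ − ⌊2834/19⌋ + ⌊2834/34⌋ + ⌊2834/38⌋ + ⌊2834/323⌋ − ⌊2834/646⌋ = 1263

1263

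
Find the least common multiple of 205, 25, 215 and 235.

2071525

lcm(205, 25) = 205·25/gcd = 5125/5 = 1025
lcm(1025, 215) = 1025·215/gcd = 220375/5 = 44075
lcm(44075, 235) = 44075·235/gcd = 10357625/5 = 2071525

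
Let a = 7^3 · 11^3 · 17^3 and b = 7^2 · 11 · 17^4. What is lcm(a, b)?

38130092693

max exponent per prime: 7^3 · 11^3 · 17^4 = 38130092693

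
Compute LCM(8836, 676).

1493284

8836 = 2² · 47²; 676 = 2² · 13²
max exponents: 2² · 13² · 47² = 1493284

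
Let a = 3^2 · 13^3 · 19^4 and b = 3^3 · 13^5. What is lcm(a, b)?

1306456426431

max exponent per prime: 3^3 · 13^5 · 19^4 = 1306456426431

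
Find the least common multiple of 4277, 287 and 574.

350714

lcm(4277, 287) = 4277·287/gcd = 1227499/7 = 175357
lcm(175357, 574) = 175357·574/gcd = 100654918/287 = 350714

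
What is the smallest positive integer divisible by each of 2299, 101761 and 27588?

2299 = 11² · 19; 101761 = 11² · 29²; 27588 = 2² · 3 · 11² · 19
lcm takes max exponent of each prime: 2² · 3 · 11² · 19 · 29² = 23201508

23201508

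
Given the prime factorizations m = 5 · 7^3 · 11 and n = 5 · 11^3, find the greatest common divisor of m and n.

min exponent per shared prime: 5 · 11 = 55

55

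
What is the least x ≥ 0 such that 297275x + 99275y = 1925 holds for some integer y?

177

Reduce mod 99275: 297275x ≡ 1925 (mod 99275). With g = gcd(297275, 99275) = 275 dividing 1925, divide through: 1081x ≡ 7 (mod 361).
Since gcd(1081, 361) = 1, x ≡ 7·(1081)⁻¹ ≡ 177 (mod 361). Smallest non-negative: 177.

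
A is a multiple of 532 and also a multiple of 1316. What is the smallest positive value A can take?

25004

gcd first: 1316 = 2·532 + 252; 532 = 2·252 + 28; 252 = 9·28 + 0 → gcd = 28
lcm = 532·1316/gcd = 700112/28 = 25004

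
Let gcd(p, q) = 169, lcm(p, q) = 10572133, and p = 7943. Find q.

Using pq = gcd(p,q)·lcm(p,q) = 169·10572133 = 1786690477, we get q = 1786690477/7943 = 224939.

224939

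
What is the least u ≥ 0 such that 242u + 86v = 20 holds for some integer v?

Euclid: 242 = 2·86 + 70; 86 = 1·70 + 16; 70 = 4·16 + 6; 16 = 2·6 + 4; 6 = 1·4 + 2; 4 = 2·2 + 0 → gcd = 2; 20 = 2·10.
Back-substitution yields 242·(16) + 86·(-45) = 2, so one solution is u = 16·10 = 160, v = -45·10 = -450.
Solutions in u differ by 86/2 = 43; the one in [0, 43) is 160 mod 43 = 31.

31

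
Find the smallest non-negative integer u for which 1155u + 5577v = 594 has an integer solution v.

Reduce mod 5577: 1155u ≡ 594 (mod 5577). With g = gcd(1155, 5577) = 33 dividing 594, divide through: 35u ≡ 18 (mod 169).
Since gcd(35, 169) = 1, u ≡ 18·(35)⁻¹ ≡ 15 (mod 169). Smallest non-negative: 15.

15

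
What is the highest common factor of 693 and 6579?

Euclid: 6579 = 9·693 + 342; 693 = 2·342 + 9; 342 = 38·9 + 0. Last nonzero remainder: 9.

9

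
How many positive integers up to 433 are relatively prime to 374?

185

374 = 2·11·17. Inclusion–exclusion on these primes:
433 − ⌊433/2⌋ − ⌊433/11⌋ − ⌊433/17⌋ + ⌊433/22⌋ + ⌊433/34⌋ + ⌊433/187⌋ − ⌊433/374⌋ = 185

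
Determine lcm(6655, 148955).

198259105

6655 = 5 · 11³; 148955 = 5 · 31³
max exponents: 5 · 11³ · 31³ = 198259105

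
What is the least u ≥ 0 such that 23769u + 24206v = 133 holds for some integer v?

609

gcd(23769, 24206) = 19 (Euclid: 24206 = 1·23769 + 437; 23769 = 54·437 + 171; 437 = 2·171 + 95; 171 = 1·95 + 76; 95 = 1·76 + 19; 76 = 4·19 + 0), and 19 | 133.
Extended Euclid: 23769·(-277) + 24206·(272) = 19. Scale by 7: u₀ = -1939.
General solution u = u₀ + 1274t; reducing mod 1274 gives u = 609 (and v = -598).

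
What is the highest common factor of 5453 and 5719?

Euclid: 5719 = 1·5453 + 266; 5453 = 20·266 + 133; 266 = 2·133 + 0. Last nonzero remainder: 133.

133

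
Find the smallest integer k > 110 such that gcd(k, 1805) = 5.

115

gcd(k, 1805) = 5 forces 5 | k; write k = 5s. Then gcd(5s, 5·361) = 5·gcd(s, 361), so need gcd(s, 361) = 1.
5s > 110 gives s ≥ 23. The least s ≥ 23 coprime to 361 is 23, so k = 5·23 = 115.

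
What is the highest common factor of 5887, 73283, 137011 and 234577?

5887 = 7 · 29²; 73283 = 7 · 19² · 29; 137011 = 7 · 23² · 37; 234577 = 7 · 23 · 31 · 47
gcd takes min exponent of each prime: 7 = 7

7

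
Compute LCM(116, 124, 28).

25172

116 = 2² · 29; 124 = 2² · 31; 28 = 2² · 7
lcm takes max exponent of each prime: 2² · 7 · 29 · 31 = 25172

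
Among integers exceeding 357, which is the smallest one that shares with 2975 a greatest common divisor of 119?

2975 = 119·25. Any m with gcd(m, 2975) = 119 is a multiple of 119, say 119s, with s coprime to 25.
Need s > 357/119, so s ≥ 4. First s ≥ 4 with gcd(s, 25) = 1 is s = 4. Thus m = 119·4 = 476.

476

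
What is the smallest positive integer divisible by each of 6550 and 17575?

4604650

6550 = 2 · 5² · 131; 17575 = 5² · 19 · 37
max exponents: 2 · 5² · 19 · 37 · 131 = 4604650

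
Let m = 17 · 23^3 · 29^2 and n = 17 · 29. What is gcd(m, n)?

min exponent per shared prime: 17 · 29 = 493

493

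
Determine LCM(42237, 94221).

1224873

gcd first: 94221 = 2·42237 + 9747; 42237 = 4·9747 + 3249; 9747 = 3·3249 + 0 → gcd = 3249
lcm = 42237·94221/gcd = 3979612377/3249 = 1224873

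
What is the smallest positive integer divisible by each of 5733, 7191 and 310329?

157945978827

lcm(5733, 7191) = 5733·7191/gcd = 41226003/9 = 4580667
lcm(4580667, 310329) = 4580667·310329/gcd = 1421513809443/9 = 157945978827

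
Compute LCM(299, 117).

gcd first: 299 = 2·117 + 65; 117 = 1·65 + 52; 65 = 1·52 + 13; 52 = 4·13 + 0 → gcd = 13
lcm = 299·117/gcd = 34983/13 = 2691

2691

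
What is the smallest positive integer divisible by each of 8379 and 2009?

343539

8379 = 3² · 7² · 19; 2009 = 7² · 41
max exponents: 3² · 7² · 19 · 41 = 343539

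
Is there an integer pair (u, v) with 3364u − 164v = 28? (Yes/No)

gcd(3364, 164): 3364 = 20·164 + 84; 164 = 1·84 + 80; 84 = 1·80 + 4; 80 = 20·4 + 0 → 4
4 divides 28, so a solution exists.

Yes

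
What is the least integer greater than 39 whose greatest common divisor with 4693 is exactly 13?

gcd(m, 4693) = 13 forces 13 | m; write m = 13s. Then gcd(13s, 13·361) = 13·gcd(s, 361), so need gcd(s, 361) = 1.
13s > 39 gives s ≥ 4. The least s ≥ 4 coprime to 361 is 4, so m = 13·4 = 52.

52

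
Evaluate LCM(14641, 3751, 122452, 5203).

1795513676

14641 = 11⁴; 3751 = 11² · 31; 122452 = 2² · 11³ · 23; 5203 = 11² · 43
lcm takes max exponent of each prime: 2² · 11⁴ · 23 · 31 · 43 = 1795513676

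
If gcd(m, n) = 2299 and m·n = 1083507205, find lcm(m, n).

471295

For any two positive integers, gcd × lcm equals their product. Hence lcm = 1083507205 / 2299 = 471295.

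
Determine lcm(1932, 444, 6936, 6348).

950308296

1932 = 2² · 3 · 7 · 23; 444 = 2² · 3 · 37; 6936 = 2³ · 3 · 17²; 6348 = 2² · 3 · 23²
lcm takes max exponent of each prime: 2³ · 3 · 7 · 17² · 23² · 37 = 950308296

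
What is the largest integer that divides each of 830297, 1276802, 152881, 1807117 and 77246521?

gcd(830297, 1276802): 1276802 = 1·830297 + 446505; 830297 = 1·446505 + 383792; 446505 = 1·383792 + 62713; 383792 = 6·62713 + 7514; 62713 = 8·7514 + 2601; 7514 = 2·2601 + 2312; 2601 = 1·2312 + 289; 2312 = 8·289 + 0 → 289
gcd(289, 152881): 152881 = 529·289 + 0 → 289
gcd(289, 1807117): 1807117 = 6253·289 + 0 → 289
gcd(289, 77246521): 77246521 = 267289·289 + 0 → 289

289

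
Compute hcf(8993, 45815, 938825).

8993 = 17 · 23²; 45815 = 5 · 7² · 11 · 17; 938825 = 5² · 17 · 47²
gcd takes min exponent of each prime: 17 = 17

17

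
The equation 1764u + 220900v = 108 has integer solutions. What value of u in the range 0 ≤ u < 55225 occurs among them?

Euclid: 220900 = 125·1764 + 400; 1764 = 4·400 + 164; 400 = 2·164 + 72; 164 = 2·72 + 20; 72 = 3·20 + 12; 20 = 1·12 + 8; 12 = 1·8 + 4; 8 = 2·4 + 0 → gcd = 4; 108 = 4·27.
Back-substitution yields 1764·(-21539) + 220900·(172) = 4, so one solution is u = -21539·27 = -581553, v = 172·27 = 4644.
Solutions in u differ by 220900/4 = 55225; the one in [0, 55225) is -581553 mod 55225 = 25922.

25922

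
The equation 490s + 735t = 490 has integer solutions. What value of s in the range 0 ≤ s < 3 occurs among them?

1

Euclid: 735 = 1·490 + 245; 490 = 2·245 + 0 → gcd = 245; 490 = 245·2.
Back-substitution yields 490·(-1) + 735·(1) = 245, so one solution is s = -1·2 = -2, t = 1·2 = 2.
Solutions in s differ by 735/245 = 3; the one in [0, 3) is -2 mod 3 = 1.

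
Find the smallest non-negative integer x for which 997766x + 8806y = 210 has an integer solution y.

462

Reduce mod 8806: 997766x ≡ 210 (mod 8806). With g = gcd(997766, 8806) = 14 dividing 210, divide through: 71269x ≡ 15 (mod 629).
Since gcd(71269, 629) = 1, x ≡ 15·(71269)⁻¹ ≡ 462 (mod 629). Smallest non-negative: 462.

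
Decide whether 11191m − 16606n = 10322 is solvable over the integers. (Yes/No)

No

By Bézout, 11191m − 16606n = 10322 has integer solutions iff gcd(11191, 16606) | 10322.
Euclid: 16606 = 1·11191 + 5415; 11191 = 2·5415 + 361; 5415 = 15·361 + 0. gcd = 361; 10322 mod 361 = 214. No.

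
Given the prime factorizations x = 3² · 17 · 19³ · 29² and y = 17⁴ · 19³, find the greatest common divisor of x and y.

116603

min exponent per shared prime: 17 · 19³ = 116603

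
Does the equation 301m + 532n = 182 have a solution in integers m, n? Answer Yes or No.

Yes

By Bézout, 301m + 532n = 182 has integer solutions iff gcd(301, 532) | 182.
Euclid: 532 = 1·301 + 231; 301 = 1·231 + 70; 231 = 3·70 + 21; 70 = 3·21 + 7; 21 = 3·7 + 0. gcd = 7; 182 mod 7 = 0. Yes.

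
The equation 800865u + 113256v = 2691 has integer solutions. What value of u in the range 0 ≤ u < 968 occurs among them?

gcd(800865, 113256) = 117 (Euclid: 800865 = 7·113256 + 8073; 113256 = 14·8073 + 234; 8073 = 34·234 + 117; 234 = 2·117 + 0), and 117 | 2691.
Extended Euclid: 800865·(477) + 113256·(-3373) = 117. Scale by 23: u₀ = 10971.
General solution u = u₀ + 968t; reducing mod 968 gives u = 323 (and v = -2284).

323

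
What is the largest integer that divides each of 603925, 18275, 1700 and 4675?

gcd(603925, 18275): 603925 = 33·18275 + 850; 18275 = 21·850 + 425; 850 = 2·425 + 0 → 425
gcd(425, 1700): 1700 = 4·425 + 0 → 425
gcd(425, 4675): 4675 = 11·425 + 0 → 425

425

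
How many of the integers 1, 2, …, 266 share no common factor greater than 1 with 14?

Prime factors of 14: 2, 7. Count integers ≤ 266 divisible by none of them.
By inclusion–exclusion: 266 − ⌊266/2⌋ − ⌊266/7⌋ + ⌊266/14⌋ = 114.

114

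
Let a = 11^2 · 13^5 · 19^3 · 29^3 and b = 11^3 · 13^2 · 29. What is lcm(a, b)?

82670319023010433

max exponent per prime: 11^3 · 13^5 · 19^3 · 29^3 = 82670319023010433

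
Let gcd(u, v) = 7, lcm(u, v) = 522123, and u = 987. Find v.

Using uv = gcd(u,v)·lcm(u,v) = 7·522123 = 3654861, we get v = 3654861/987 = 3703.

3703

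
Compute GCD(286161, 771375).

Euclid: 771375 = 2·286161 + 199053; 286161 = 1·199053 + 87108; 199053 = 2·87108 + 24837; 87108 = 3·24837 + 12597; 24837 = 1·12597 + 12240; 12597 = 1·12240 + 357; 12240 = 34·357 + 102; 357 = 3·102 + 51; 102 = 2·51 + 0. Last nonzero remainder: 51.

51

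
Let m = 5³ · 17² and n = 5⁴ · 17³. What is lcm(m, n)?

max exponent per prime: 5⁴ · 17³ = 3070625

3070625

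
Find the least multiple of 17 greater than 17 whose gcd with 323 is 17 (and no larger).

34

gcd(x, 323) = 17 forces 17 | x; write x = 17s. Then gcd(17s, 17·19) = 17·gcd(s, 19), so need gcd(s, 19) = 1.
17s > 17 gives s ≥ 2. The least s ≥ 2 coprime to 19 is 2, so x = 17·2 = 34.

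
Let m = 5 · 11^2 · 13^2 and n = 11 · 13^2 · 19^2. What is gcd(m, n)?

min exponent per shared prime: 11 · 13^2 = 1859

1859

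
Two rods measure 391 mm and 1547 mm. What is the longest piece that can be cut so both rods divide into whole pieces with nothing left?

Euclid: 1547 = 3·391 + 374; 391 = 1·374 + 17; 374 = 22·17 + 0. Last nonzero remainder: 17.

17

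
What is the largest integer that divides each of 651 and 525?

21

Euclid: 651 = 1·525 + 126; 525 = 4·126 + 21; 126 = 6·21 + 0. Last nonzero remainder: 21.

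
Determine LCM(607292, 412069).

607292 = 2² · 7 · 23² · 41; 412069 = 7 · 37² · 43
max exponents: 2² · 7 · 23² · 37² · 41 · 43 = 35749458164

35749458164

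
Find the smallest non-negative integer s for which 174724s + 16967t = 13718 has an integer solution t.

Euclid: 174724 = 10·16967 + 5054; 16967 = 3·5054 + 1805; 5054 = 2·1805 + 1444; 1805 = 1·1444 + 361; 1444 = 4·361 + 0 → gcd = 361; 13718 = 361·38.
Back-substitution yields 174724·(-10) + 16967·(103) = 361, so one solution is s = -10·38 = -380, t = 103·38 = 3914.
Solutions in s differ by 16967/361 = 47; the one in [0, 47) is -380 mod 47 = 43.

43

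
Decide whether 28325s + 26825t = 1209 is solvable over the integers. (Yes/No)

By Bézout, 28325s + 26825t = 1209 has integer solutions iff gcd(28325, 26825) | 1209.
Euclid: 28325 = 1·26825 + 1500; 26825 = 17·1500 + 1325; 1500 = 1·1325 + 175; 1325 = 7·175 + 100; 175 = 1·100 + 75; 100 = 1·75 + 25; 75 = 3·25 + 0. gcd = 25; 1209 mod 25 = 9. No.

No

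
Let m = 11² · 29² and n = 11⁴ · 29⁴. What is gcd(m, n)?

101761

min exponent per shared prime: 11² · 29² = 101761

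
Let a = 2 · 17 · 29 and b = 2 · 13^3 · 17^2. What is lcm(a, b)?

max exponent per prime: 2 · 13^3 · 17^2 · 29 = 36826114

36826114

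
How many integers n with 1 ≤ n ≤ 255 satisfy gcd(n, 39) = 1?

157

Prime factors of 39: 3, 13. Count integers ≤ 255 divisible by none of them.
By inclusion–exclusion: 255 − ⌊255/3⌋ − ⌊255/13⌋ + ⌊255/39⌋ = 157.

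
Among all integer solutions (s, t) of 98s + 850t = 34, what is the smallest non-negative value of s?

Euclid: 850 = 8·98 + 66; 98 = 1·66 + 32; 66 = 2·32 + 2; 32 = 16·2 + 0 → gcd = 2; 34 = 2·17.
Back-substitution yields 98·(-26) + 850·(3) = 2, so one solution is s = -26·17 = -442, t = 3·17 = 51.
Solutions in s differ by 850/2 = 425; the one in [0, 425) is -442 mod 425 = 408.

408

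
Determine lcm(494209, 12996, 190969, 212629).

5543500839444

494209 = 19² · 37²; 12996 = 2² · 3² · 19²; 190969 = 19² · 23²; 212629 = 19³ · 31
lcm takes max exponent of each prime: 2² · 3² · 19³ · 23² · 31 · 37² = 5543500839444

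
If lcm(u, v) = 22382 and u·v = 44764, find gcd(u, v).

From gcd × lcm = uv: gcd = 44764 / 22382 = 2.

2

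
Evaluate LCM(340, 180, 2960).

340 = 2² · 5 · 17; 180 = 2² · 3² · 5; 2960 = 2⁴ · 5 · 37
lcm takes max exponent of each prime: 2⁴ · 3² · 5 · 17 · 37 = 452880

452880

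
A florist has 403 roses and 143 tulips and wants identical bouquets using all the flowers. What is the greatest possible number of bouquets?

Euclid: 403 = 2·143 + 117; 143 = 1·117 + 26; 117 = 4·26 + 13; 26 = 2·13 + 0. Last nonzero remainder: 13.

13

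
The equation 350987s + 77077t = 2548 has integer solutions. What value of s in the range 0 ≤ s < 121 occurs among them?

Euclid: 350987 = 4·77077 + 42679; 77077 = 1·42679 + 34398; 42679 = 1·34398 + 8281; 34398 = 4·8281 + 1274; 8281 = 6·1274 + 637; 1274 = 2·637 + 0 → gcd = 637; 2548 = 637·4.
Back-substitution yields 350987·(56) + 77077·(-255) = 637, so one solution is s = 56·4 = 224, t = -255·4 = -1020.
Solutions in s differ by 77077/637 = 121; the one in [0, 121) is 224 mod 121 = 103.

103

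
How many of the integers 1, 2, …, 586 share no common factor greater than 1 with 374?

251

374 = 2·11·17. Inclusion–exclusion on these primes:
586 − ⌊586/2⌋ − ⌊586/11⌋ − ⌊586/17⌋ + ⌊586/22⌋ + ⌊586/34⌋ + ⌊586/187⌋ − ⌊586/374⌋ = 251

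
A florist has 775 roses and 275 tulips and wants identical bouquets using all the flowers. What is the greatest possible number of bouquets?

25

Euclid: 775 = 2·275 + 225; 275 = 1·225 + 50; 225 = 4·50 + 25; 50 = 2·25 + 0. Last nonzero remainder: 25.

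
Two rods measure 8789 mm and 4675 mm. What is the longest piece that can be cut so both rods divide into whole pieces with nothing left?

Euclid: 8789 = 1·4675 + 4114; 4675 = 1·4114 + 561; 4114 = 7·561 + 187; 561 = 3·187 + 0. Last nonzero remainder: 187.

187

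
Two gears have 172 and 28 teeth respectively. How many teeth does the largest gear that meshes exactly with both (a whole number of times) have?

172 = 2² · 43
28 = 2² · 7
Common: 2² = 4

4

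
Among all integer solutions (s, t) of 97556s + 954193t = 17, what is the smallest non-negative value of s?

gcd(97556, 954193) = 1 (Euclid: 954193 = 9·97556 + 76189; 97556 = 1·76189 + 21367; 76189 = 3·21367 + 12088; 21367 = 1·12088 + 9279; 12088 = 1·9279 + 2809; 9279 = 3·2809 + 852; 2809 = 3·852 + 253; 852 = 3·253 + 93; 253 = 2·93 + 67; 93 = 1·67 + 26; 67 = 2·26 + 15; 26 = 1·15 + 11; 15 = 1·11 + 4; 11 = 2·4 + 3; 4 = 1·3 + 1; 3 = 3·1 + 0), and 1 | 17.
Extended Euclid: 97556·(-256467) + 954193·(26221) = 1. Scale by 17: s₀ = -4359939.
General solution s = s₀ + 954193k; reducing mod 954193 gives s = 411026 (and t = -42023).

411026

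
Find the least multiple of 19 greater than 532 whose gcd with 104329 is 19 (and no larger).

551

gcd(a, 104329) = 19 forces 19 | a; write a = 19s. Then gcd(19s, 19·5491) = 19·gcd(s, 5491), so need gcd(s, 5491) = 1.
19s > 532 gives s ≥ 29. The least s ≥ 29 coprime to 5491 is 29, so a = 19·29 = 551.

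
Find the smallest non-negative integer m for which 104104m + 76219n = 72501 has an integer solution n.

19

Euclid: 104104 = 1·76219 + 27885; 76219 = 2·27885 + 20449; 27885 = 1·20449 + 7436; 20449 = 2·7436 + 5577; 7436 = 1·5577 + 1859; 5577 = 3·1859 + 0 → gcd = 1859; 72501 = 1859·39.
Back-substitution yields 104104·(11) + 76219·(-15) = 1859, so one solution is m = 11·39 = 429, n = -15·39 = -585.
Solutions in m differ by 76219/1859 = 41; the one in [0, 41) is 429 mod 41 = 19.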